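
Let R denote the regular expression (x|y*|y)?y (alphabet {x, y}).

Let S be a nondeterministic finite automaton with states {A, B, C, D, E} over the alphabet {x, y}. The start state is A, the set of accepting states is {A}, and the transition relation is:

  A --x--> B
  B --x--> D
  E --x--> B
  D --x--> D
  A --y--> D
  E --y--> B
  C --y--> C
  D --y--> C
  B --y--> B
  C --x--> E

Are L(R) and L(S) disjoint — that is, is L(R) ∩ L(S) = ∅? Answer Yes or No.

Converting the expression R to a DFA (subset construction, then merging equivalent states) gives the minimal DFA with states {r0, r1, r2, r3, r4}, start state r0, accepting states {r2, r4} and transitions r0: x→r1, y→r2; r1: x→r3, y→r4; r2: x→r3, y→r2; r3: x→r3, y→r3; r4: x→r3, y→r3.
Exploring the product automaton R × S from the start pair (r0, A), following both machines on each input symbol, reaches 9 state pairs: (r0, A), (r1, B), (r2, D), (r3, D), (r4, B), (r2, C), (r3, C), (r3, B), (r3, E).
R accepts in {r2, r4} and S accepts in {A}; no reachable pair has both components accepting, so no string drives both machines to acceptance simultaneously and L(R) ∩ L(S) = ∅.
So no string is accepted by both, and the intersection is empty.

Yes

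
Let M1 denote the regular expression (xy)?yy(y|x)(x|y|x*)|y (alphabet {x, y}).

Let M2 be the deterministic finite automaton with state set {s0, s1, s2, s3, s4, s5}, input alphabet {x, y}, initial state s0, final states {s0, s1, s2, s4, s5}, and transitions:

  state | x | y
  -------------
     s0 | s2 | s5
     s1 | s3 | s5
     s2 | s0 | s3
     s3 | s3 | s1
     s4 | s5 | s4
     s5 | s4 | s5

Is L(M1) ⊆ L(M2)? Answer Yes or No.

Converting the expression M1 to a DFA (subset construction, then merging equivalent states) gives the minimal DFA with states {r0, r1, r2, r3, r4, r5, r6, r7, r8, r9}, start state r0, accepting states {r2, r7, r8, r9} and transitions r0: x→r1, y→r2; r1: x→r3, y→r4; r2: x→r3, y→r5; r3: x→r3, y→r3; r4: x→r3, y→r6; r5: x→r7, y→r7; r6: x→r3, y→r5; r7: x→r8, y→r9; r8: x→r8, y→r3; r9: x→r3, y→r3.
Exploring the product automaton M1 × M2 from the start pair (r0, s0), following both machines on each input symbol, reaches 18 state pairs: (r0, s0), (r1, s2), (r2, s5), (r3, s0), (r4, s3), (r3, s4), (r5, s5), (r3, s2), (r3, s5), (r3, s3), (r6, s1), (r7, s4), (r7, s5), (r3, s1), (r8, s5), (r9, s4), (r8, s4), (r9, s5).
M1 accepts in {r2, r7, r8, r9} and M2 accepts in {s0, s1, s2, s4, s5}. The reachable pairs whose M1-component is accepting are (r2, s5), (r7, s4), (r7, s5), (r8, s5), (r9, s4), (r8, s4), (r9, s5); in each of them the M2-component is accepting too, so the product for L(M1) \ L(M2) (M1-component accepting, M2-component rejecting) has no reachable accepting pair and the difference is empty.
Hence every string in L(M1) is also in L(M2).

Yes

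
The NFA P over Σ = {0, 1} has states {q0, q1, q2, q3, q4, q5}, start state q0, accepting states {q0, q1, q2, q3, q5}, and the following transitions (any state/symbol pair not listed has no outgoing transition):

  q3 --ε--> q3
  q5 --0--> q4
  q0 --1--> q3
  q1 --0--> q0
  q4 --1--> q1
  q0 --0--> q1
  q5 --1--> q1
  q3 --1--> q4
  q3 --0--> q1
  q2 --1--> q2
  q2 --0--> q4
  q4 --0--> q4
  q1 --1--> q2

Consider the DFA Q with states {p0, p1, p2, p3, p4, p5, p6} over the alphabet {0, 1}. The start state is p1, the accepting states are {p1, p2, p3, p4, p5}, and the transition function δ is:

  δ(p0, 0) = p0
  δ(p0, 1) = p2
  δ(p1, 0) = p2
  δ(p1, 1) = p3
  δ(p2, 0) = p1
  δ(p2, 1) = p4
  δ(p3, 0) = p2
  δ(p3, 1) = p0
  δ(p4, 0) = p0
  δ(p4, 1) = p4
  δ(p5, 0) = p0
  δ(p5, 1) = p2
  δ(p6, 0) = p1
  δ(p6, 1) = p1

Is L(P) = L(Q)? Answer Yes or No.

Yes

Exploring the product automaton P × Q from the start pair (q0, p1), following both machines on each input symbol, reaches 5 state pairs: (q0, p1), (q1, p2), (q3, p3), (q2, p4), (q4, p0).
P accepts in {q0, q1, q2, q3, q5} and Q accepts in {p1, p2, p3, p4, p5}. In every reachable pair the two components are either both accepting — (q0, p1), (q1, p2), (q3, p3), (q2, p4) — or both non-accepting, so no string is accepted by exactly one of the machines: L(P) \ L(Q) and L(Q) \ L(P) are both empty.
Hence every string is accepted by P iff it is accepted by Q, and the two languages coincide.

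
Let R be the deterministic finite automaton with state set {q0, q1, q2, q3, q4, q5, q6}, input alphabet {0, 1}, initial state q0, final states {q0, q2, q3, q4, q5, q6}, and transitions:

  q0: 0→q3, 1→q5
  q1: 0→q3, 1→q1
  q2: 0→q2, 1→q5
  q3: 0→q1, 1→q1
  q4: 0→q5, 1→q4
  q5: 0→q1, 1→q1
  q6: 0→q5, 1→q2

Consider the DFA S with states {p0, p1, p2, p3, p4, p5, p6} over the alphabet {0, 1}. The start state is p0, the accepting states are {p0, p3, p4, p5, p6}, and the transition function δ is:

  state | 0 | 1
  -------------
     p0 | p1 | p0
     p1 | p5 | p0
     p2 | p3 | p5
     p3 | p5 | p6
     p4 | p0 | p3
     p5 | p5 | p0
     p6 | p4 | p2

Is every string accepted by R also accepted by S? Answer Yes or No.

No

The string 0 is in L(R) but not in L(S).
So L(R) ⊄ L(S).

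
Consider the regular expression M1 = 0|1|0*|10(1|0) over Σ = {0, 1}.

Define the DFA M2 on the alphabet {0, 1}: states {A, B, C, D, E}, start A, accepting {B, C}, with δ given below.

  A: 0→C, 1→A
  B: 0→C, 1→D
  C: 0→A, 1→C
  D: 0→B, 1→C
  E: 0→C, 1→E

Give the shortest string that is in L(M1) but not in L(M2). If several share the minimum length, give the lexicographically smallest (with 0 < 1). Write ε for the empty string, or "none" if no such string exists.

ε

The empty string ε is accepted by M1 but not by M2.
Since ε is the unique shortest string, it is the required witness.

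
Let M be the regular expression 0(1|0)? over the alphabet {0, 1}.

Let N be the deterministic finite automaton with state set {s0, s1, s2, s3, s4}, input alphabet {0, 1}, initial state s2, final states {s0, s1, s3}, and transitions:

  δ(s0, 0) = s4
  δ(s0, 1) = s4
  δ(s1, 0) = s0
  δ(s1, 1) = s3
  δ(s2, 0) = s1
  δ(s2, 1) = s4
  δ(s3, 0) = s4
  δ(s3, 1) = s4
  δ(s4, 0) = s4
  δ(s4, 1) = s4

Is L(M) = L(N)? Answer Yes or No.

Yes

Converting the expression M to a DFA (subset construction, then merging equivalent states) gives the minimal DFA with states {m0, m1, m2, m3}, start state m0, accepting states {m1, m3} and transitions m0: 0→m1, 1→m2; m1: 0→m3, 1→m3; m2: 0→m2, 1→m2; m3: 0→m2, 1→m2.
Exploring the product automaton M × N from the start pair (m0, s2), following both machines on each input symbol, reaches 5 state pairs: (m0, s2), (m1, s1), (m2, s4), (m3, s0), (m3, s3).
M accepts in {m1, m3} and N accepts in {s0, s1, s3}. In every reachable pair the two components are either both accepting — (m1, s1), (m3, s0), (m3, s3) — or both non-accepting, so no string is accepted by exactly one of the machines: L(M) \ L(N) and L(N) \ L(M) are both empty.
Hence every string is accepted by M iff it is accepted by N, and the two languages coincide.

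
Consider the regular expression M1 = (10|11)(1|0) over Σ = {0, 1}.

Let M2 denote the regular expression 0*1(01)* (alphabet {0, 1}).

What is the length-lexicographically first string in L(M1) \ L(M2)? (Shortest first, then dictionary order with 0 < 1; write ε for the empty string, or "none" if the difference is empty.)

The string 100 is accepted by M1 but not by M2.
No shorter string lies in the difference, and 100 is the lexicographically first length-3 string in L(M1) \ L(M2).

100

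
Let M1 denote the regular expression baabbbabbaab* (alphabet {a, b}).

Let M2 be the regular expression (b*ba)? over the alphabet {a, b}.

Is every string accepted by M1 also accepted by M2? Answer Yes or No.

The string baabbbabbaa is in L(M1) but not in L(M2).
So L(M1) ⊄ L(M2).

No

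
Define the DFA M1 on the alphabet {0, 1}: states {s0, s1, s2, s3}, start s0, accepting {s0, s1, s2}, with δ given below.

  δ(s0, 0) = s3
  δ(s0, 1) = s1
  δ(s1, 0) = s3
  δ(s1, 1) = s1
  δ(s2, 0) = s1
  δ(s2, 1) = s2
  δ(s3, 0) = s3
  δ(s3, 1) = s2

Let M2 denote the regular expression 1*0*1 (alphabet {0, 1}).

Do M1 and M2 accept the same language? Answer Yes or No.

The empty string ε is accepted by M1 but rejected by M2.
So L(M1) ≠ L(M2).

No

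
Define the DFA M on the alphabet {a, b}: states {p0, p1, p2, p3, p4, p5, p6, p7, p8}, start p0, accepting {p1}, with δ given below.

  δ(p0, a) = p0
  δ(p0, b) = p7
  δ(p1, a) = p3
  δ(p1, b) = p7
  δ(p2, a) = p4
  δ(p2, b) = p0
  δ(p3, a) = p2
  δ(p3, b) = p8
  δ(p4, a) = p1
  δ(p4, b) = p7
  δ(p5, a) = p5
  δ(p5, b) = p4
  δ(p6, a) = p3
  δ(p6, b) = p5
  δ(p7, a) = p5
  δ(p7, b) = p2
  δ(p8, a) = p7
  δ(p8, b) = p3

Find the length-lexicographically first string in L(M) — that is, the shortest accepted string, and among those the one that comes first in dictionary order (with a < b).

A breadth-first search from p0 reaches an accepting state first via the path p0 → p7 → p5 → p4 → p1 on input baba.
No string of length < 4 is accepted (BFS exhausts all shorter strings without reaching an accepting state), and baba is the lexicographically least accepting string of length 4.

baba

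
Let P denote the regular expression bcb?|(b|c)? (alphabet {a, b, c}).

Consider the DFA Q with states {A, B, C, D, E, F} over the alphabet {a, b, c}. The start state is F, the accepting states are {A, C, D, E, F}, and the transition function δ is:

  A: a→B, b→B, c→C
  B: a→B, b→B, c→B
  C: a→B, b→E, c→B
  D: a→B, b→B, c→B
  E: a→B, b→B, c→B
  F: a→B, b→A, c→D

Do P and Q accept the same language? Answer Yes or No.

Converting the expression P to a DFA (subset construction, then merging equivalent states) gives the minimal DFA with states {p0, p1, p2, p3, p4}, start state p0, accepting states {p0, p2, p3, p4} and transitions p0: a→p1, b→p2, c→p3; p1: a→p1, b→p1, c→p1; p2: a→p1, b→p1, c→p4; p3: a→p1, b→p1, c→p1; p4: a→p1, b→p3, c→p1.
Exploring the product automaton P × Q from the start pair (p0, F), following both machines on each input symbol, reaches 6 state pairs: (p0, F), (p1, B), (p2, A), (p3, D), (p4, C), (p3, E).
P accepts in {p0, p2, p3, p4} and Q accepts in {A, C, D, E, F}. In every reachable pair the two components are either both accepting — (p0, F), (p2, A), (p3, D), (p4, C), (p3, E) — or both non-accepting, so no string is accepted by exactly one of the machines: L(P) \ L(Q) and L(Q) \ L(P) are both empty.
Hence every string is accepted by P iff it is accepted by Q, and the two languages coincide.

Yes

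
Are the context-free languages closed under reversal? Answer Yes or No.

Yes

Reversing the right-hand side of every production of a context-free grammar for L gives a context-free grammar for Lᴿ (induction on derivation length).
So the context-free languages are closed under reversal.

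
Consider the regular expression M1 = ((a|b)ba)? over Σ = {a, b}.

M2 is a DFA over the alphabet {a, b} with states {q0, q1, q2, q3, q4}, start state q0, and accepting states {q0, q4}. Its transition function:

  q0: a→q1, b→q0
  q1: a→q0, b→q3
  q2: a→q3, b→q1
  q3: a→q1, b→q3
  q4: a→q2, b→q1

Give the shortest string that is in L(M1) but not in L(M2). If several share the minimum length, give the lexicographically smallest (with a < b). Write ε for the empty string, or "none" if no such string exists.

The string aba is accepted by M1 but not by M2.
No shorter string lies in the difference, and aba is the lexicographically first length-3 string in L(M1) \ L(M2).

aba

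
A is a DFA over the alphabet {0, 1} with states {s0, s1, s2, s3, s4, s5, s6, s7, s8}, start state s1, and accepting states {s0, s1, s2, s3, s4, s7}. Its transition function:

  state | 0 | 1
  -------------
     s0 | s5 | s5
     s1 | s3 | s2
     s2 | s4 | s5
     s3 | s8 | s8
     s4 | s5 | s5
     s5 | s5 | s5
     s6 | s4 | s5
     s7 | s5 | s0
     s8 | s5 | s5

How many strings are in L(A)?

The useful subgraph on states {s1, s2, s3, s4} is acyclic, so L(A) is finite; the longest accepting path visits 3 useful states, giving maximum string length 2.
Counting accepting paths from s1 by length: 1 of length 0, 2 of length 1, 1 of length 2. Total 4.

4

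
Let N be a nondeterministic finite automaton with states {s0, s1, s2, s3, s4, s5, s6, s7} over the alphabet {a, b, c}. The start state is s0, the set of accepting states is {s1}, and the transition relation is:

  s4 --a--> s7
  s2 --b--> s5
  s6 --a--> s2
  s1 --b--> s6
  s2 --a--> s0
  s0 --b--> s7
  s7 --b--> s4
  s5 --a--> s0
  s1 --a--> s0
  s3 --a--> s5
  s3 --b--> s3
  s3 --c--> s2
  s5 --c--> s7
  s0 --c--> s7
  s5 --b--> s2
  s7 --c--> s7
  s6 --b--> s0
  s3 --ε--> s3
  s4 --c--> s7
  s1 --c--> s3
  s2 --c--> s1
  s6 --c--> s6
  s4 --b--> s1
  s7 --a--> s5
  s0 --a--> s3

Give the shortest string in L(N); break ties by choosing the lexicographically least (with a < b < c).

acc

A breadth-first search from s0 reaches an accepting state first via the path s0 → s3 → s2 → s1 on input acc.
No string of length < 3 is accepted (BFS exhausts all shorter strings without reaching an accepting state), and acc is the lexicographically least accepting string of length 3.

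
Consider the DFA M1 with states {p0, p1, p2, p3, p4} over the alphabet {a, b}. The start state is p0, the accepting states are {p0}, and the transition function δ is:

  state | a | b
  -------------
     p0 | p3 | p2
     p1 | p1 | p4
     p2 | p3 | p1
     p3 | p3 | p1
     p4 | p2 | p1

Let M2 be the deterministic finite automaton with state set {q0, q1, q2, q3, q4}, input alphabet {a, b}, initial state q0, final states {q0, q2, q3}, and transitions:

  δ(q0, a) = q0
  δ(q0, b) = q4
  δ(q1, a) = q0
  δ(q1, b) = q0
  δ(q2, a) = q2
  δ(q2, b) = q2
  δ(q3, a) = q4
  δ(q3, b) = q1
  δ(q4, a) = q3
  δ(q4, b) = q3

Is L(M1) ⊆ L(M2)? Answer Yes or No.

Yes

Exploring the product automaton M1 × M2 from the start pair (p0, q0), following both machines on each input symbol, reaches 15 state pairs: (p0, q0), (p3, q0), (p2, q4), (p1, q4), (p3, q3), (p1, q3), (p4, q3), (p3, q4), (p1, q1), (p4, q1), (p1, q0), (p4, q0), (p2, q0), (p4, q4), (p2, q3).
M1 accepts in {p0} and M2 accepts in {q0, q2, q3}. The reachable pairs whose M1-component is accepting are (p0, q0); in each of them the M2-component is accepting too, so the product for L(M1) \ L(M2) (M1-component accepting, M2-component rejecting) has no reachable accepting pair and the difference is empty.
Hence every string in L(M1) is also in L(M2).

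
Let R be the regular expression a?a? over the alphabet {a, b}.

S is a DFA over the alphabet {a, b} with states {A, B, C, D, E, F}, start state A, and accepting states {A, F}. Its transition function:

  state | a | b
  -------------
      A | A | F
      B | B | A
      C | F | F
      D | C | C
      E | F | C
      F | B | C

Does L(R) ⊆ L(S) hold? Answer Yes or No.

Converting the expression R to a DFA (subset construction, then merging equivalent states) gives the minimal DFA with states {r0, r1, r2, r3}, start state r0, accepting states {r0, r1, r3} and transitions r0: a→r1, b→r2; r1: a→r3, b→r2; r2: a→r2, b→r2; r3: a→r2, b→r2.
Exploring the product automaton R × S from the start pair (r0, A), following both machines on each input symbol, reaches 7 state pairs: (r0, A), (r1, A), (r2, F), (r3, A), (r2, B), (r2, C), (r2, A).
R accepts in {r0, r1, r3} and S accepts in {A, F}. The reachable pairs whose R-component is accepting are (r0, A), (r1, A), (r3, A); in each of them the S-component is accepting too, so the product for L(R) \ L(S) (R-component accepting, S-component rejecting) has no reachable accepting pair and the difference is empty.
Hence every string in L(R) is also in L(S).

Yes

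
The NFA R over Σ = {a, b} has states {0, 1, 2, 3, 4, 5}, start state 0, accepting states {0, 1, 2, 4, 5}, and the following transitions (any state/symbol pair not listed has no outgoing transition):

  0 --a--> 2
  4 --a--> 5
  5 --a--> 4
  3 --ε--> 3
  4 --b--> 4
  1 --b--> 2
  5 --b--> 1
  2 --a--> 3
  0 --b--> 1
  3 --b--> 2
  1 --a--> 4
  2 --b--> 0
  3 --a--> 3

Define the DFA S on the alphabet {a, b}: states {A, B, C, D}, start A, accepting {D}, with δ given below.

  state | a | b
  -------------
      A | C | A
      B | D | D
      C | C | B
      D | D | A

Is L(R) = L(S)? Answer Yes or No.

No

The empty string ε is accepted by R but rejected by S.
So L(R) ≠ L(S).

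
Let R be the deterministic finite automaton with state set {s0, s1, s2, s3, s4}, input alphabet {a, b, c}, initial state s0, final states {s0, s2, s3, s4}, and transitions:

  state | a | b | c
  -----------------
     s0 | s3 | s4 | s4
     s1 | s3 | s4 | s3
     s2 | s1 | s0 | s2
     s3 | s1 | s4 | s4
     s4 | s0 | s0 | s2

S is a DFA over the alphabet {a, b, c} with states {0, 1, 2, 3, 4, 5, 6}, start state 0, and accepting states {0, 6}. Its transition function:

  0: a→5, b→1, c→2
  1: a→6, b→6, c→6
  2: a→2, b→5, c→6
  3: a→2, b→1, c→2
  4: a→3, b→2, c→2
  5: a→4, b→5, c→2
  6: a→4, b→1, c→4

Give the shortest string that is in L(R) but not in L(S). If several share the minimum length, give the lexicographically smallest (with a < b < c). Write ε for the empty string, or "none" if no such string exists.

a

The string a is accepted by R but not by S.
No shorter string lies in the difference, and a is the lexicographically first length-1 string in L(R) \ L(S).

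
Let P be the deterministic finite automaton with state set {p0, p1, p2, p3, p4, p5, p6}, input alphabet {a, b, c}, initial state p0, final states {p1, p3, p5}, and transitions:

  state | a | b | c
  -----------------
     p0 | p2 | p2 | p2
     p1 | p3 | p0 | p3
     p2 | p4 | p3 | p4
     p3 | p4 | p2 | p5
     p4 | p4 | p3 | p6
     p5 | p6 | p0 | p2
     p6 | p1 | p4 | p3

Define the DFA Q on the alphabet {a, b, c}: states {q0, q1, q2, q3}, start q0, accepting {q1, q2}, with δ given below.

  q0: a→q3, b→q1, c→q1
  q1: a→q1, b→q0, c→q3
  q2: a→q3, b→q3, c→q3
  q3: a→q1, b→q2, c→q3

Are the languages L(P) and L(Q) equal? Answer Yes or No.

The string bb is accepted by P but rejected by Q.
So L(P) ≠ L(Q).

No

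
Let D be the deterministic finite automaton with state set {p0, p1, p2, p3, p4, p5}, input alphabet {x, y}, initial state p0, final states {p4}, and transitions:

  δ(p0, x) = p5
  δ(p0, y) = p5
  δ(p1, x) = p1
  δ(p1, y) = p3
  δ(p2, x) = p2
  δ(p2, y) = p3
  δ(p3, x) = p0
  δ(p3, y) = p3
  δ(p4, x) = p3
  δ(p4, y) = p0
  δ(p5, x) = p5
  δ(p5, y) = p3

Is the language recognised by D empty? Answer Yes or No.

The states reachable from the start state are {p0, p3, p5}.
None of the accepting states {p4} is reachable, so no string is accepted and L(D) = ∅.

Yes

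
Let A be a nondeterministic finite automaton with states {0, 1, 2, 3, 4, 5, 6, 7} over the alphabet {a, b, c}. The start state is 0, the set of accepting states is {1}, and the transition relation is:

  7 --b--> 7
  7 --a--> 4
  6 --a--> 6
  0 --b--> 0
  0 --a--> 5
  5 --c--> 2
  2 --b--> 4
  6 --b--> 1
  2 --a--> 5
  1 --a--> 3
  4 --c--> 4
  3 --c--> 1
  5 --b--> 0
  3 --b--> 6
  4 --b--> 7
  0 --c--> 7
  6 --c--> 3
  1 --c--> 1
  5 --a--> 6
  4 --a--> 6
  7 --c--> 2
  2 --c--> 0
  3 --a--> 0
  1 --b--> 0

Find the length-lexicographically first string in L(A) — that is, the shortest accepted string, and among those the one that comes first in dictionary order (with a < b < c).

aab

A breadth-first search from 0 reaches an accepting state first via the path 0 → 5 → 6 → 1 on input aab.
No string of length < 3 is accepted (BFS exhausts all shorter strings without reaching an accepting state), and aab is the lexicographically least accepting string of length 3.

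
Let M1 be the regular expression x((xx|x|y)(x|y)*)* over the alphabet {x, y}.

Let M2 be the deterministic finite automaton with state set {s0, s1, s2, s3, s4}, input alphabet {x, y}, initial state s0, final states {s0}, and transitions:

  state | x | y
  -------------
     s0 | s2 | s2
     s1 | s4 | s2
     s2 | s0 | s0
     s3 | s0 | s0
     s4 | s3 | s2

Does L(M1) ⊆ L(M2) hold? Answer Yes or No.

The string x is in L(M1) but not in L(M2).
So L(M1) ⊄ L(M2).

No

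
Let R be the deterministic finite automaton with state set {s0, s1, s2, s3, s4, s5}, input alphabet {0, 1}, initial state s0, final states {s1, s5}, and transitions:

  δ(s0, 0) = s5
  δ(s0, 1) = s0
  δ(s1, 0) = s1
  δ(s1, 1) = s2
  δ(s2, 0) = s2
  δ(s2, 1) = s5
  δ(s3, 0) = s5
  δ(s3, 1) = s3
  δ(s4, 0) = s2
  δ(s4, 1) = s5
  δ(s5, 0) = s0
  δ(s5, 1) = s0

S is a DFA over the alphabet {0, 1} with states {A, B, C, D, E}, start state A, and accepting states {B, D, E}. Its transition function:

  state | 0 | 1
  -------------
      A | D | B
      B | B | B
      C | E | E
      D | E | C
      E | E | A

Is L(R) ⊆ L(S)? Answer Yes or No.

Exploring the product automaton R × S from the start pair (s0, A), following both machines on each input symbol, reaches 7 state pairs: (s0, A), (s5, D), (s0, B), (s0, E), (s0, C), (s5, B), (s5, E).
R accepts in {s1, s5} and S accepts in {B, D, E}. The reachable pairs whose R-component is accepting are (s5, D), (s5, B), (s5, E); in each of them the S-component is accepting too, so the product for L(R) \ L(S) (R-component accepting, S-component rejecting) has no reachable accepting pair and the difference is empty.
Hence every string in L(R) is also in L(S).

Yes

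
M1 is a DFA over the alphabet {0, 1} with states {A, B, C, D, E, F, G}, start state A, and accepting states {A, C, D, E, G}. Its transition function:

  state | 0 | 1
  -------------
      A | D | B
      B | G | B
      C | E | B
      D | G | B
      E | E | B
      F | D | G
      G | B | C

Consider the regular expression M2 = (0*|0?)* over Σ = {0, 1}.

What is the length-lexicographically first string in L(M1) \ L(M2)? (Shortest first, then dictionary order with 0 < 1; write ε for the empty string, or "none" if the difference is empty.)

The string 10 is accepted by M1 but not by M2.
No shorter string lies in the difference, and 10 is the lexicographically first length-2 string in L(M1) \ L(M2).

10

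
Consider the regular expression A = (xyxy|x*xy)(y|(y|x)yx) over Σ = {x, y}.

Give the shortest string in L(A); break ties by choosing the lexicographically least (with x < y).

xyy

By inspection of the expression, no string of length less than 3 matches, and xyy is the lexicographically first match of length 3.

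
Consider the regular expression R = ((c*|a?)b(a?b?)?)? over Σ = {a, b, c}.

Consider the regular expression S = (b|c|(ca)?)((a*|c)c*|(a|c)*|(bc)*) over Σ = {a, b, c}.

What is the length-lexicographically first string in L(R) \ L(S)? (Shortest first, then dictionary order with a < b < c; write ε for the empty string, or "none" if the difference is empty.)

ab

The string ab is accepted by R but not by S.
No shorter string lies in the difference, and ab is the lexicographically first length-2 string in L(R) \ L(S).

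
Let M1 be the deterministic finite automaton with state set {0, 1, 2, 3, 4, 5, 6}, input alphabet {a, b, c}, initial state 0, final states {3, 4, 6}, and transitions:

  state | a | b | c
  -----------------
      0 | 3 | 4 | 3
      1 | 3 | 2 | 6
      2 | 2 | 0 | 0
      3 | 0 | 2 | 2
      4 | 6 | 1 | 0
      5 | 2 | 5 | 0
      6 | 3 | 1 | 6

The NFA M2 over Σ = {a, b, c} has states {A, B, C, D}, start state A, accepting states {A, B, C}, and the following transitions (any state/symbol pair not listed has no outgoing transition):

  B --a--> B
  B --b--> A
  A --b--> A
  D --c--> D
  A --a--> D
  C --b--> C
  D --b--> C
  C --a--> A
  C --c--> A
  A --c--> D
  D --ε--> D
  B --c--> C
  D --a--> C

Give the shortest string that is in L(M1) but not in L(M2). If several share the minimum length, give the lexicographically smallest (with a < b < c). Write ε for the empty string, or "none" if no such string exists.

The string a is accepted by M1 but not by M2.
No shorter string lies in the difference, and a is the lexicographically first length-1 string in L(M1) \ L(M2).

a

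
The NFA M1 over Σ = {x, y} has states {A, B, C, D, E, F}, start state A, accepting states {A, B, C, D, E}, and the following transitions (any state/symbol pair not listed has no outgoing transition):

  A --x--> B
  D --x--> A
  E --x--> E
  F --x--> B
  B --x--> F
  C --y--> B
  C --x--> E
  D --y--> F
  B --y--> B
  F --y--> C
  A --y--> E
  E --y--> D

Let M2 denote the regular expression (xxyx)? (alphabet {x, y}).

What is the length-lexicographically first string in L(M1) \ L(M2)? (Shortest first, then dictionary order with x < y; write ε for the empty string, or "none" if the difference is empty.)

x

The string x is accepted by M1 but not by M2.
No shorter string lies in the difference, and x is the lexicographically first length-1 string in L(M1) \ L(M2).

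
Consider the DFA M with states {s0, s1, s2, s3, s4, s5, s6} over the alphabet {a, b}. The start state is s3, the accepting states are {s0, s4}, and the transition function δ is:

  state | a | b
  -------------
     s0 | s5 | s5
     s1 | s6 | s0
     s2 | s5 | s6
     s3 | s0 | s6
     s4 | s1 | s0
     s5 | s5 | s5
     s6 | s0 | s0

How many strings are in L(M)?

3

The useful subgraph on states {s0, s3, s6} is acyclic, so L(M) is finite; the longest accepting path visits 3 useful states, giving maximum string length 2.
Counting accepting paths from s3 by length: 1 of length 1, 2 of length 2. Total 3.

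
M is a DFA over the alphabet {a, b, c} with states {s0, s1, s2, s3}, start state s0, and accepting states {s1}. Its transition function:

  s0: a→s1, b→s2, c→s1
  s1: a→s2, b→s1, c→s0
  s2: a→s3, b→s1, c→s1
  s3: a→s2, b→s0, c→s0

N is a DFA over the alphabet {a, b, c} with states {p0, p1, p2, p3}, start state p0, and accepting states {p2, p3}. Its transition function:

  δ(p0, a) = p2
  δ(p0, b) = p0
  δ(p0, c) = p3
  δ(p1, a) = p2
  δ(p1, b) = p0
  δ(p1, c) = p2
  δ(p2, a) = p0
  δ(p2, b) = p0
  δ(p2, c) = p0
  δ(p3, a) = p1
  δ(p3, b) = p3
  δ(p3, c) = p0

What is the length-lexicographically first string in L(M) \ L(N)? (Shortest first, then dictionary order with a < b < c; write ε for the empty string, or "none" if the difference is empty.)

ab

The string ab is accepted by M but not by N.
No shorter string lies in the difference, and ab is the lexicographically first length-2 string in L(M) \ L(N).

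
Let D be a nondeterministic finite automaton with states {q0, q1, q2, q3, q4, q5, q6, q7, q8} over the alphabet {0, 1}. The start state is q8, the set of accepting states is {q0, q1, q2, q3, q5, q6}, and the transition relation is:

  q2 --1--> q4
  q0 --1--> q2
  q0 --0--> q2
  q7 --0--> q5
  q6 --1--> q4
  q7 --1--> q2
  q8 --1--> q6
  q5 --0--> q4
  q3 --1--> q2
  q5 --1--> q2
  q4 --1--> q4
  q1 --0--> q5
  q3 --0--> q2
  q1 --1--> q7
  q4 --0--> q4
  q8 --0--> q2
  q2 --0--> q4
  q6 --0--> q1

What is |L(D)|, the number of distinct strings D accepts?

8

The useful subgraph on states {q1, q2, q5, q6, q7, q8} is acyclic, so L(D) is finite; the longest accepting path visits 6 useful states, giving maximum string length 5.
Counting accepting paths from q8 by length: 2 of length 1, 1 of length 2, 1 of length 3, 3 of length 4, 1 of length 5. Total 8.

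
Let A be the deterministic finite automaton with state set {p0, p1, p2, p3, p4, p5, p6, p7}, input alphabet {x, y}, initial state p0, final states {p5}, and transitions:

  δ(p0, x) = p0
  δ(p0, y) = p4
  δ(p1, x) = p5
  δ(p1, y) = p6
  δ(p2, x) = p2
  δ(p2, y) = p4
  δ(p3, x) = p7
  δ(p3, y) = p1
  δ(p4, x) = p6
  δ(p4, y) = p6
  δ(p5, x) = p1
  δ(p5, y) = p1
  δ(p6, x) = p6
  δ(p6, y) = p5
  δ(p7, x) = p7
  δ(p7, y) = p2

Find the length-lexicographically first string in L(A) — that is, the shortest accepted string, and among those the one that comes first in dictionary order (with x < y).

A breadth-first search from p0 reaches an accepting state first via the path p0 → p4 → p6 → p5 on input yxy.
No string of length < 3 is accepted (BFS exhausts all shorter strings without reaching an accepting state), and yxy is the lexicographically least accepting string of length 3.

yxy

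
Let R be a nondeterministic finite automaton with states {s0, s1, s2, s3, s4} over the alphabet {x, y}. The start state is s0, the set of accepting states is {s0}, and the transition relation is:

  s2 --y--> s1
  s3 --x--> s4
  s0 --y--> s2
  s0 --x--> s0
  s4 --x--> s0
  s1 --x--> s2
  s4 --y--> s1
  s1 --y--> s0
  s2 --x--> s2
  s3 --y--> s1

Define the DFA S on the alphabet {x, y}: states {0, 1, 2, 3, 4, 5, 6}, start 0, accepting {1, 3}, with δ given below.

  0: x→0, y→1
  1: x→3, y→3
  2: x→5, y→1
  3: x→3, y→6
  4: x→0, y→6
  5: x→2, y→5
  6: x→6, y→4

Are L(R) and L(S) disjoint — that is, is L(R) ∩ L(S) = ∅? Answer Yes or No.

No

The string yyyyxyy is accepted by both R and S.
Hence L(R) ∩ L(S) ≠ ∅.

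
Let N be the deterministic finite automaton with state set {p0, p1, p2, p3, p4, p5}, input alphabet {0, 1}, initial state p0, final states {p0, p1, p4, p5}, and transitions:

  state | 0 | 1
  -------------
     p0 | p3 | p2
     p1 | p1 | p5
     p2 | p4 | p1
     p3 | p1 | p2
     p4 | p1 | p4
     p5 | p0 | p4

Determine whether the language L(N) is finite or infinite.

infinite

State p1 is reachable from the start and can reach an accepting state, and it lies on the cycle p1 → p1.
Traversing that cycle any number of times yields accepted strings of unbounded length, so the language is infinite.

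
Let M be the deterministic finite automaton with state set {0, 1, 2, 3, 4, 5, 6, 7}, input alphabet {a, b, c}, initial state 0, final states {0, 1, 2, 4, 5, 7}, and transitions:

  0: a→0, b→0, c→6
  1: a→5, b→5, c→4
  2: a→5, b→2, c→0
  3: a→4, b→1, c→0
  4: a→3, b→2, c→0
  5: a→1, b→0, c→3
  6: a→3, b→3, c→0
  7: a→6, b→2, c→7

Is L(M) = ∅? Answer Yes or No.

No

The empty string ε is accepted: the run 0 ends in the accepting state 0.
Since at least one string is accepted, L(M) is not empty.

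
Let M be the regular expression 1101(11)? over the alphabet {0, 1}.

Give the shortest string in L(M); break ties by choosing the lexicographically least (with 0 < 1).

By inspection of the expression, no string of length less than 4 matches, and 1101 is the lexicographically first match of length 4.

1101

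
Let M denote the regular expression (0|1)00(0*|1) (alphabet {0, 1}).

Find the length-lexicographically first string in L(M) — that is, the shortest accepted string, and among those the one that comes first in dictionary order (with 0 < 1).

By inspection of the expression, no string of length less than 3 matches, and 000 is the lexicographically first match of length 3.

000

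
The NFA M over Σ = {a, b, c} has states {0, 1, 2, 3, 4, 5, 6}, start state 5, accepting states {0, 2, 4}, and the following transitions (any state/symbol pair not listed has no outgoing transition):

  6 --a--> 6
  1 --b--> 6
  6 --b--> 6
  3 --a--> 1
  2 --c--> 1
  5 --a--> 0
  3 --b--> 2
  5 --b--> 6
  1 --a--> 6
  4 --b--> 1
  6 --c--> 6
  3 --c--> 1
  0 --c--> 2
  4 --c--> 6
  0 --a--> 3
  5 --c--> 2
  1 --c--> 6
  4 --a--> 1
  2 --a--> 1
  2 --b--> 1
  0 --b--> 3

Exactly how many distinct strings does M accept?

5

The useful subgraph on states {0, 2, 3, 5} is acyclic, so L(M) is finite; the longest accepting path visits 4 useful states, giving maximum string length 3.
Counting accepting paths from 5 by length: 2 of length 1, 1 of length 2, 2 of length 3. Total 5.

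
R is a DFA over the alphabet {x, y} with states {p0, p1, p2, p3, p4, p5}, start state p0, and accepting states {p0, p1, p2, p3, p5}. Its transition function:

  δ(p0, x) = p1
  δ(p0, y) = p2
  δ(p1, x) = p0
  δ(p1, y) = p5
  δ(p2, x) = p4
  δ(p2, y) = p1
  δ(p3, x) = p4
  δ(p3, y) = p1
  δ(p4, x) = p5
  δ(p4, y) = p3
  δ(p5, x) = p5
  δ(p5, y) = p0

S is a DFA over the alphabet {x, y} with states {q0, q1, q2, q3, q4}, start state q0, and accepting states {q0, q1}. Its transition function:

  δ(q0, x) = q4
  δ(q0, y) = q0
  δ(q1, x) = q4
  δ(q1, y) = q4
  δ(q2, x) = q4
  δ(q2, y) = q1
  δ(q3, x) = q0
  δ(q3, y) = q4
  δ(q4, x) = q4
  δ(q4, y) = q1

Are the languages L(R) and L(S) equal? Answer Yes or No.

The string x is accepted by R but rejected by S.
So L(R) ≠ L(S).

No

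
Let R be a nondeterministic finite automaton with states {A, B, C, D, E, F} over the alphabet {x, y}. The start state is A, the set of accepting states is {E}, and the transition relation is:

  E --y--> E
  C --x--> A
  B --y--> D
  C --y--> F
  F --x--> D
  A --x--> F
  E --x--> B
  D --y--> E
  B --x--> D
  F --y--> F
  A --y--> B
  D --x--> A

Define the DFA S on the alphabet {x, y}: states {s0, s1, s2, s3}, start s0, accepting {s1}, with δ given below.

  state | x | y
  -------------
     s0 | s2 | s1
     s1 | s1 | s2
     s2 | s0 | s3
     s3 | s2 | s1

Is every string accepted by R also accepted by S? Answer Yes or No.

No

The string yxy is in L(R) but not in L(S).
So L(R) ⊄ L(S).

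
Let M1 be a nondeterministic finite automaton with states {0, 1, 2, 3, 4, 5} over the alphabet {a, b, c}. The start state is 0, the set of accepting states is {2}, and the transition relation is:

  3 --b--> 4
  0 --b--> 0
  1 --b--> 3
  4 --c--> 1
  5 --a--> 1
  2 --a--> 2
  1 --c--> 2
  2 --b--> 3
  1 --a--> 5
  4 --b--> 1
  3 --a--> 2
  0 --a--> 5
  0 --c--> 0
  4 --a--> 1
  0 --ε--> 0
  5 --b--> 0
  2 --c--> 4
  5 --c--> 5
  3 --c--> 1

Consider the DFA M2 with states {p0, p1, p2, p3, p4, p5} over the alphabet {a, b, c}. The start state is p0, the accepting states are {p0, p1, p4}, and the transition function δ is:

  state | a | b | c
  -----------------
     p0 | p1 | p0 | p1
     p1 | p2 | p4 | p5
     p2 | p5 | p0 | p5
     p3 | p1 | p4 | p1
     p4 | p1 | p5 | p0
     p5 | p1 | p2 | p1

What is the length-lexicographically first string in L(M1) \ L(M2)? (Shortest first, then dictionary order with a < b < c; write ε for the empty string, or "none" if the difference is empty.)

aac

The string aac is accepted by M1 but not by M2.
No shorter string lies in the difference, and aac is the lexicographically first length-3 string in L(M1) \ L(M2).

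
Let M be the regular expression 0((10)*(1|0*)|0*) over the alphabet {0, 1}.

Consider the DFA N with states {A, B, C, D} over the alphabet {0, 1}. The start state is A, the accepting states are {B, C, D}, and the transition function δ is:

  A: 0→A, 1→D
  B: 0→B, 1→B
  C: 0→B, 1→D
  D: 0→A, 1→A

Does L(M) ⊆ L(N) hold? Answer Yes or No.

No

The string 0 is in L(M) but not in L(N).
So L(M) ⊄ L(N).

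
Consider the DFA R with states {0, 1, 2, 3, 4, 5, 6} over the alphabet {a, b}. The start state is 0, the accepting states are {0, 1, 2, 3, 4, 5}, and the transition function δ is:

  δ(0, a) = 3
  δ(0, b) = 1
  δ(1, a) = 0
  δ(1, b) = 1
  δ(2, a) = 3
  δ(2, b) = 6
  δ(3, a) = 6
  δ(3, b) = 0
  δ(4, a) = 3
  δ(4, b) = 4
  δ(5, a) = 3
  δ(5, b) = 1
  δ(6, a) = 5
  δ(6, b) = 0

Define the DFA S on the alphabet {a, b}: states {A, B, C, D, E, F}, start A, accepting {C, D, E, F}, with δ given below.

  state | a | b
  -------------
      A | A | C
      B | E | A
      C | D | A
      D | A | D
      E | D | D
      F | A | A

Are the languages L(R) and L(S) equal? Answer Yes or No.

The empty string ε is accepted by R but rejected by S.
So L(R) ≠ L(S).

No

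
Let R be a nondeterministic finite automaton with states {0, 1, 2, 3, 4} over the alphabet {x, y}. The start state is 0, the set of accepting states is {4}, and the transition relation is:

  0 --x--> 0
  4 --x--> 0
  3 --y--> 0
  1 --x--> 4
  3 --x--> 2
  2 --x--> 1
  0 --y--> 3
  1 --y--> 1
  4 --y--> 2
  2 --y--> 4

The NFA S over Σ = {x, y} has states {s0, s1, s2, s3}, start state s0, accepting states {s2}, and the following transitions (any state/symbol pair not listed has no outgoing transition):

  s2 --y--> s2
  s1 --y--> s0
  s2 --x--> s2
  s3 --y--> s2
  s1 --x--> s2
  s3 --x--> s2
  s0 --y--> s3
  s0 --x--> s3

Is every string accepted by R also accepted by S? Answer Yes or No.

Exploring the product automaton R × S from the start pair (0, s0), following both machines on each input symbol, reaches 8 state pairs: (0, s0), (0, s3), (3, s3), (0, s2), (3, s2), (2, s2), (1, s2), (4, s2).
R accepts in {4} and S accepts in {s2}. The reachable pairs whose R-component is accepting are (4, s2); in each of them the S-component is accepting too, so the product for L(R) \ L(S) (R-component accepting, S-component rejecting) has no reachable accepting pair and the difference is empty.
Hence every string in L(R) is also in L(S).

Yes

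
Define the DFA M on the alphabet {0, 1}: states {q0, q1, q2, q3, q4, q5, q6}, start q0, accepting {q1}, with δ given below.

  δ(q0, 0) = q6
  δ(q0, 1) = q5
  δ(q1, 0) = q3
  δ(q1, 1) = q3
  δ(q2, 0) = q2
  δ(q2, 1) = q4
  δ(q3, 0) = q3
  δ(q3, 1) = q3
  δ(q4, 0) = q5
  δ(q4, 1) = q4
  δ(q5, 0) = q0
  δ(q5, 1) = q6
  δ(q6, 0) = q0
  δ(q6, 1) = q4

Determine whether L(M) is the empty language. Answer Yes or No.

The states reachable from the start state are {q0, q4, q5, q6}.
None of the accepting states {q1} is reachable, so no string is accepted and L(M) = ∅.

Yes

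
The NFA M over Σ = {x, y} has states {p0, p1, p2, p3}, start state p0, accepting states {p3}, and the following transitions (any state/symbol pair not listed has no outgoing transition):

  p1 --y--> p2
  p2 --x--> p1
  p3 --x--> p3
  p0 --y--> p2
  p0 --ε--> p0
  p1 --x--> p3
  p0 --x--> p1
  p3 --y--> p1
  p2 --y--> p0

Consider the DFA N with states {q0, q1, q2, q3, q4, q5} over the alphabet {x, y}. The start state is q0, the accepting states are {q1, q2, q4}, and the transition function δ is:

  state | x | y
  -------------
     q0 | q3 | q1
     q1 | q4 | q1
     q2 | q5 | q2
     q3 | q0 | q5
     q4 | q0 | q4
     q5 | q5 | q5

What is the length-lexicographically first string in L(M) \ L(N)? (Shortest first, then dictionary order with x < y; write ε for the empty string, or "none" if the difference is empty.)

xx

The string xx is accepted by M but not by N.
No shorter string lies in the difference, and xx is the lexicographically first length-2 string in L(M) \ L(N).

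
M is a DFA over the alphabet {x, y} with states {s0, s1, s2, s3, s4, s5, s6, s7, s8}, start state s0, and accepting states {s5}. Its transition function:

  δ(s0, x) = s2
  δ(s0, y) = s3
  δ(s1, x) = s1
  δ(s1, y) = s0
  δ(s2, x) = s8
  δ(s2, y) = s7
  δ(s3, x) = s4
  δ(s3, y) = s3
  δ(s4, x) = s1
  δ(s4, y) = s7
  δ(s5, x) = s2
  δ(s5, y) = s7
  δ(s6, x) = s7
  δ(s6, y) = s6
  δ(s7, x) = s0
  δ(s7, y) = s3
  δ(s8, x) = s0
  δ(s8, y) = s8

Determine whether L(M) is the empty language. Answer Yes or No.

The states reachable from the start state are {s0, s1, s2, s3, s4, s7, s8}.
None of the accepting states {s5} is reachable, so no string is accepted and L(M) = ∅.

Yes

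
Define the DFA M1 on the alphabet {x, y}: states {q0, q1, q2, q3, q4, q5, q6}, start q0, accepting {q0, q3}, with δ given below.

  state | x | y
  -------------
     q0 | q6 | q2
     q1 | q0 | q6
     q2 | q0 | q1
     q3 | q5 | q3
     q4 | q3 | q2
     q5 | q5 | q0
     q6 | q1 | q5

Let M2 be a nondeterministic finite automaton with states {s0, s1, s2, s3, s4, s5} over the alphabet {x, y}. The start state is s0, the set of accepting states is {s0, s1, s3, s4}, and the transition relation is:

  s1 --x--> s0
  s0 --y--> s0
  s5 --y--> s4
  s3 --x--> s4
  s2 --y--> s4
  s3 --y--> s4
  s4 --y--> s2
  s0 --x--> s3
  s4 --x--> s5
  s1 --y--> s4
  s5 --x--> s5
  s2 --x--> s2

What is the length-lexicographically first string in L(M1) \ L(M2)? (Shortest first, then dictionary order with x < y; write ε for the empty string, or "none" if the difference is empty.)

xxx

The string xxx is accepted by M1 but not by M2.
No shorter string lies in the difference, and xxx is the lexicographically first length-3 string in L(M1) \ L(M2).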